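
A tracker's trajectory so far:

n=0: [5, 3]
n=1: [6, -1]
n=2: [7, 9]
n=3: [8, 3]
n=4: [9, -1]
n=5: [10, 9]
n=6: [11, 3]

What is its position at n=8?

[13, 9]

The first coordinate changes by +1 each step, so at step 8 it is 5 + 8·(1) = 13.
The second coordinate repeats the cycle [3, -1, 9] with period 3; step 8 mod 3 = 2, giving 9.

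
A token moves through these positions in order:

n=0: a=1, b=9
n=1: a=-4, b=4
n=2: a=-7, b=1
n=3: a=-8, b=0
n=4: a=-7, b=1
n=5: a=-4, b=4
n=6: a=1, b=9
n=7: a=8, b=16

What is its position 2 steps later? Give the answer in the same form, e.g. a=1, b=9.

Taking differences between consecutive positions: (-5,-5), (-3,-3), (-1,-1), (+1,+1), (+3,+3), (+5,+5), (+7,+7). These grow by (+2,+2) each step.
step 8: a=8, b=16 + (+9,+9) → a=17, b=25
step 9: a=17, b=25 + (+11,+11) → a=28, b=36

a=28, b=36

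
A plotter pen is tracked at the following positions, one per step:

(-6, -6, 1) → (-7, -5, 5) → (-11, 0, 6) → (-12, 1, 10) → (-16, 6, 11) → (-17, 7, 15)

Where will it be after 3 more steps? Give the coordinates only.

Differencing gives (-1, +1, +4), (-4, +5, +1), (-1, +1, +4), (-4, +5, +1), (-1, +1, +4). This is the pattern (-1, +1, +4), (-4, +5, +1) repeated.
step 6: apply (-4, +5, +1) → (-21, 12, 16)
step 7: apply (-1, +1, +4) → (-22, 13, 20)
step 8: apply (-4, +5, +1) → (-26, 18, 21)

(-26, 18, 21)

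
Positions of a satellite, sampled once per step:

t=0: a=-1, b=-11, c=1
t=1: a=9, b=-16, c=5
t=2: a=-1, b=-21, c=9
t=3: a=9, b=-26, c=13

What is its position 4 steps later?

a=9, b=-46, c=29

The a coordinate repeats the cycle [-1, 9] with period 2; step 7 mod 2 = 1, giving 9.
The b coordinate changes by -5 each step, so at step 7 it is -11 + 7·(-5) = -46.
The c coordinate changes by +4 each step, so at step 7 it is 1 + 7·(4) = 29.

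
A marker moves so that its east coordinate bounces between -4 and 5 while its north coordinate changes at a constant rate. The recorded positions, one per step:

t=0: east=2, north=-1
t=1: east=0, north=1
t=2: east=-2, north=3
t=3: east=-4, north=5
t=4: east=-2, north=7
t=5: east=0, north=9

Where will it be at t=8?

The east coordinate reflects between -4 and 5, moving 2 per step.
  step 6: 0 → 2
  step 7: 2 → 4
  step 8: 4 → 4
The north coordinate changes by +2 each step: at step 8 it is 15.

east=4, north=15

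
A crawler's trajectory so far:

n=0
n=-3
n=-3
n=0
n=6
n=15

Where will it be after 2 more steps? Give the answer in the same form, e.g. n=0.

n=42

Successive displacements: -3, +0, +3, +6, +9 — each changes by +3.
step 6: 15 + 12 → n=27
step 7: 27 + 15 → n=42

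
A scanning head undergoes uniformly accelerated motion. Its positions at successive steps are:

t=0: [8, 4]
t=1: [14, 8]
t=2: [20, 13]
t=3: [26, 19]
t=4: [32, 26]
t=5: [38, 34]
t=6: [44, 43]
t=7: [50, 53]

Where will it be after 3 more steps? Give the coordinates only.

[68, 89]

Successive displacements: [+6, +4], [+6, +5], [+6, +6], [+6, +7], [+6, +8], [+6, +9], [+6, +10] — each changes by [+0, +1].
step 8: [50, 53] + [+6, +11] → [56, 64]
step 9: [56, 64] + [+6, +12] → [62, 76]
step 10: [62, 76] + [+6, +13] → [68, 89]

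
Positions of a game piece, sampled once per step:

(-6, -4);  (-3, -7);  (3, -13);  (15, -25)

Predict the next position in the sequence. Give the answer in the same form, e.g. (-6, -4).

(39, -49)

Step-to-step displacements: (+3, -3), (+6, -6), (+12, -12); each is 2× the previous.
step 4: (15, -25) + (+24, -24) → (39, -49)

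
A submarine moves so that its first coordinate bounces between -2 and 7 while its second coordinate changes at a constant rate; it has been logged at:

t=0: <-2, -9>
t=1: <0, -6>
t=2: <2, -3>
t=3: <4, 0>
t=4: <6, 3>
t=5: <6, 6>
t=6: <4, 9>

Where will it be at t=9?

<-2, 18>

The first coordinate travels 2 per step and bounces off the walls at -2 and 7.
  step 7: 4 → 2
  step 8: 2 → 0
  step 9: 0 → -2
The second coordinate changes by +3 each step: at step 9 it is 18.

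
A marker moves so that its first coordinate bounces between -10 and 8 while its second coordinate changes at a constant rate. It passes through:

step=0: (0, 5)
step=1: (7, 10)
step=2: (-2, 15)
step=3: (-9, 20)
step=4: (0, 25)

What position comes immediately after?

The first coordinate reflects between -10 and 8, moving 9 per step.
  step 5: 0 → 7
The second coordinate changes by +5 each step: at step 5 it is 30.

(7, 30)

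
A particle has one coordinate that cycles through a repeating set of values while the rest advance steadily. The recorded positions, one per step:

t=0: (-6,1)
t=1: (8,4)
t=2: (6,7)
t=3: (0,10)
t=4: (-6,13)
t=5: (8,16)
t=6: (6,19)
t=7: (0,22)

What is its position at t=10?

First: cycles through -6, 8, 6, 0 every 4 steps. Step 10 lands at position 2 of the cycle → 6.
Second: linear, +3 per step → 31 at step 10.

(6,31)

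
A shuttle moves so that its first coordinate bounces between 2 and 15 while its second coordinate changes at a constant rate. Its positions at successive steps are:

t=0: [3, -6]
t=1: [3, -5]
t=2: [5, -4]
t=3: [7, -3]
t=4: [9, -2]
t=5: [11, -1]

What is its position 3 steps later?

The first coordinate reflects between 2 and 15, moving 2 per step.
  step 6: 11 → 13
  step 7: 13 → 15
  step 8: 15 → 13
The second coordinate changes by +1 each step: at step 8 it is 2.

[13, 2]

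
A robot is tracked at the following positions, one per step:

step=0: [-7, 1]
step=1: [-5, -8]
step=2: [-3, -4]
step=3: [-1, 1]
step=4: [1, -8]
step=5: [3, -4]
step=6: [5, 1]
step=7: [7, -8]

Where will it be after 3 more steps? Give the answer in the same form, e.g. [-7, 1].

First: linear, +2 per step → 13 at step 10.
Second: cycles through 1, -8, -4 every 3 steps. Step 10 lands at position 1 of the cycle → -8.

[13, -8]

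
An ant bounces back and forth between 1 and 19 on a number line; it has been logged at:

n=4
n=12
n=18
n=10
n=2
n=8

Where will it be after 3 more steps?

n=6

The value travels 8 per step and bounces off the walls at 1 and 19.
  step 6: 8 → 16
  step 7: 16 → 14
  step 8: 14 → 6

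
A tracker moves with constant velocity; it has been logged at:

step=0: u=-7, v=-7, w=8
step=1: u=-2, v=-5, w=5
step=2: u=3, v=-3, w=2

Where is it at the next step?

u=8, v=-1, w=-1

The position changes by (+5, +2, -3) every step.
step 3: u=3, v=-3, w=2 + (+5, +2, -3) → u=8, v=-1, w=-1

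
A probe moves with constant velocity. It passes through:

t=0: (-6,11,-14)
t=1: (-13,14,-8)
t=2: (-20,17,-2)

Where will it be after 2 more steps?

Each step adds (-7,+3,+6) to the position.
step 3: (-20,17,-2) + (-7,+3,+6) → (-27,20,4)
step 4: (-27,20,4) + (-7,+3,+6) → (-34,23,10)

(-34,23,10)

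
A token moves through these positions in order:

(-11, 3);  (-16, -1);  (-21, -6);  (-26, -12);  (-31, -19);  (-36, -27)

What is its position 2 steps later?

(-46, -46)

First differences are (-5, -4), (-5, -5), (-5, -6), (-5, -7), (-5, -8); their common second difference is (+0, -1) (constant acceleration).
step 6: (-36, -27) + (-5, -9) → (-41, -36)
step 7: (-41, -36) + (-5, -10) → (-46, -46)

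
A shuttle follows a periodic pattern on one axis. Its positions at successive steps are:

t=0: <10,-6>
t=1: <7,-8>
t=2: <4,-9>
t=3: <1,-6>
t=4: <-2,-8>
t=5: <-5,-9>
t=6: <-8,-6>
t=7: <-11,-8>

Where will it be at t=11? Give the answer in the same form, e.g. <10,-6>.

<-23,-9>

The first coordinate changes by -3 each step, so at step 11 it is 10 + 11·(-3) = -23.
The second coordinate repeats the cycle [-6, -8, -9] with period 3; step 11 mod 3 = 2, giving -9.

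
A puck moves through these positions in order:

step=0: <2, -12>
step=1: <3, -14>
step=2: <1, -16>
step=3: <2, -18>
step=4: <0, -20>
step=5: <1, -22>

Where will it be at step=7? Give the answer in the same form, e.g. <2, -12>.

<0, -26>

Differencing gives <+1, -2>, <-2, -2>, <+1, -2>, <-2, -2>, <+1, -2>. This is the pattern <+1, -2>, <-2, -2> repeated.
step 6: apply <-2, -2> → <-1, -24>
step 7: apply <+1, -2> → <0, -26>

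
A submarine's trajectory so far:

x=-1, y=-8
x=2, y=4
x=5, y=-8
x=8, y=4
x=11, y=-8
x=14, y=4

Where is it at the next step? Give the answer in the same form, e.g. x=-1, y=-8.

x=17, y=-8

The x coordinate changes by +3 each step, so at step 6 it is -1 + 6·(3) = 17.
The y coordinate repeats the cycle [-8, 4] with period 2; step 6 mod 2 = 0, giving -8.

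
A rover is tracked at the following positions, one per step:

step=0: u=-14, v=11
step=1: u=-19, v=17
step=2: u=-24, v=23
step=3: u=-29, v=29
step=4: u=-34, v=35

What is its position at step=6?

u=-44, v=47

The position changes by (-5,+6) every step.
step 5: u=-34, v=35 + (-5,+6) → u=-39, v=41
step 6: u=-39, v=41 + (-5,+6) → u=-44, v=47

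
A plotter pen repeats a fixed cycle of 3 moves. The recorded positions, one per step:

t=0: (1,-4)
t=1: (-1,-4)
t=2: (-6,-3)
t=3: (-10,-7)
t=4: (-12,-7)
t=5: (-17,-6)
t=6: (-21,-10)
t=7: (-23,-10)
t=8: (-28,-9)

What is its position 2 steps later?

Step-to-step displacements: (-2,+0), (-5,+1), (-4,-4), (-2,+0), (-5,+1), (-4,-4), (-2,+0), (-5,+1) — a repeating cycle of length 3.
step 9: apply (-4,-4) → (-32,-13)
step 10: apply (-2,+0) → (-34,-13)

(-34,-13)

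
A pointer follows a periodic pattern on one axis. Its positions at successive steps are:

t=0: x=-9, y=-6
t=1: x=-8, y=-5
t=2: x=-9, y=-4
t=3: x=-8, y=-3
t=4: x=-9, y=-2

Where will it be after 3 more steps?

The x coordinate repeats the cycle [-9, -8] with period 2; step 7 mod 2 = 1, giving -8.
The y coordinate changes by +1 each step, so at step 7 it is -6 + 7·(1) = 1.

x=-8, y=1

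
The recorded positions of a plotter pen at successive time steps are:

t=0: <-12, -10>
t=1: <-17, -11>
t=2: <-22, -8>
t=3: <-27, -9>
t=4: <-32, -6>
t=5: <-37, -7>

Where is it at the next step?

<-42, -4>

Differencing gives <-5, -1>, <-5, +3>, <-5, -1>, <-5, +3>, <-5, -1>. This is the pattern <-5, -1>, <-5, +3> repeated.
step 6: apply <-5, +3> → <-42, -4>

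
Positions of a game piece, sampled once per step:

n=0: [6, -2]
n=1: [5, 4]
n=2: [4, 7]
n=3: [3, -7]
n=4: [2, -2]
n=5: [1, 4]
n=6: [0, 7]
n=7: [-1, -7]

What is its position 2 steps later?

First: linear, -1 per step → -3 at step 9.
Second: cycles through -2, 4, 7, -7 every 4 steps. Step 9 lands at position 1 of the cycle → 4.

[-3, 4]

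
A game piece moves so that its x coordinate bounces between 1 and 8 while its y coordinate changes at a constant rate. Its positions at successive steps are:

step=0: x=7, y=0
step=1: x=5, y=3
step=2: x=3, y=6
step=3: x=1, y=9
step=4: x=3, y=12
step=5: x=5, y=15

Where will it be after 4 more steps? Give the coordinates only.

x=3, y=27

The x coordinate travels 2 per step and bounces off the walls at 1 and 8.
  step 6: 5 → 7
  step 7: 7 → 7
  step 8: 7 → 5
  step 9: 5 → 3
The y coordinate changes by +3 each step: at step 9 it is 27.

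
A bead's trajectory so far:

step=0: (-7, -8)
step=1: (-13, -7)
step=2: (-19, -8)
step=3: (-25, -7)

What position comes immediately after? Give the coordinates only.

The first coordinate changes by -6 each step, so at step 4 it is -7 + 4·(-6) = -31.
The second coordinate repeats the cycle [-8, -7] with period 2; step 4 mod 2 = 0, giving -8.

(-31, -8)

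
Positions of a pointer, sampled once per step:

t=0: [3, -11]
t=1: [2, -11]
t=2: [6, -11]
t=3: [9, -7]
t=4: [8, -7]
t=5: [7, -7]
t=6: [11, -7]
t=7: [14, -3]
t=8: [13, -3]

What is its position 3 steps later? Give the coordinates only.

Differencing gives [-1, +0], [+4, +0], [+3, +4], [-1, +0], [-1, +0], [+4, +0], [+3, +4], [-1, +0]. This is the pattern [-1, +0], [+4, +0], [+3, +4], [-1, +0] repeated.
step 9: apply [-1, +0] → [12, -3]
step 10: apply [+4, +0] → [16, -3]
step 11: apply [+3, +4] → [19, 1]

[19, 1]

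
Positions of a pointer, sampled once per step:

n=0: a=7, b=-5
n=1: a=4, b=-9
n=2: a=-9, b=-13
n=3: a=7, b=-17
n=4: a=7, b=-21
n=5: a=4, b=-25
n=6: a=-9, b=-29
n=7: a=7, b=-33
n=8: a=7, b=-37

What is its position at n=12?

A: cycles through 7, 4, -9, 7 every 4 steps. Step 12 lands at position 0 of the cycle → 7.
B: linear, -4 per step → -53 at step 12.

a=7, b=-53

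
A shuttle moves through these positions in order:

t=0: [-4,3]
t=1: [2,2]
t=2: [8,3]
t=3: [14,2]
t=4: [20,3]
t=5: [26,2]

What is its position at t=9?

First: linear, +6 per step → 50 at step 9.
Second: cycles through 3, 2 every 2 steps. Step 9 lands at position 1 of the cycle → 2.

[50,2]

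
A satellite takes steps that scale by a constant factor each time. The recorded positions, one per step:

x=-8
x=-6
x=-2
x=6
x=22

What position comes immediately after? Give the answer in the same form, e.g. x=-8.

Step-to-step displacements: +2, +4, +8, +16; each is 2× the previous.
step 5: 22 + 32 → x=54

x=54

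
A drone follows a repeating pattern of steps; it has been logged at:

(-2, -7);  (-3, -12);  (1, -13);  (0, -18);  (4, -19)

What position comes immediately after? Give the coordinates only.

(3, -24)

Differencing gives (-1, -5), (+4, -1), (-1, -5), (+4, -1). This is the pattern (-1, -5), (+4, -1) repeated.
step 5: apply (-1, -5) → (3, -24)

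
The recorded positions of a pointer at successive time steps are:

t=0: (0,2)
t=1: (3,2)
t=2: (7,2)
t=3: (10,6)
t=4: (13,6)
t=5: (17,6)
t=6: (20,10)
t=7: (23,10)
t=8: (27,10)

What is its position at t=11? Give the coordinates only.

(37,14)

Differencing gives (+3,+0), (+4,+0), (+3,+4), (+3,+0), (+4,+0), (+3,+4), (+3,+0), (+4,+0). This is the pattern (+3,+0), (+4,+0), (+3,+4) repeated.
step 9: apply (+3,+4) → (30,14)
step 10: apply (+3,+0) → (33,14)
step 11: apply (+4,+0) → (37,14)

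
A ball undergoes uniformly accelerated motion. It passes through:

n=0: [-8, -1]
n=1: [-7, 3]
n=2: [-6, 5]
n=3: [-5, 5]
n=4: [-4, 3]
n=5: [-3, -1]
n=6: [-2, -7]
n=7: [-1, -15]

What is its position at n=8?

Taking differences between consecutive positions: [+1, +4], [+1, +2], [+1, +0], [+1, -2], [+1, -4], [+1, -6], [+1, -8]. These grow by [+0, -2] each step.
step 8: [-1, -15] + [+1, -10] → [0, -25]

[0, -25]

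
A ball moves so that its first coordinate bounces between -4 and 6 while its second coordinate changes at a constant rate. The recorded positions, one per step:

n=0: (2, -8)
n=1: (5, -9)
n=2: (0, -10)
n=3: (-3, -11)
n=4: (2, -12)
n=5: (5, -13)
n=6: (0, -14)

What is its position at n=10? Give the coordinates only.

The first coordinate travels 5 per step and bounces off the walls at -4 and 6.
  step 7: 0 → -3
  step 8: -3 → 2
  step 9: 2 → 5
  step 10: 5 → 0
The second coordinate changes by -1 each step: at step 10 it is -18.

(0, -18)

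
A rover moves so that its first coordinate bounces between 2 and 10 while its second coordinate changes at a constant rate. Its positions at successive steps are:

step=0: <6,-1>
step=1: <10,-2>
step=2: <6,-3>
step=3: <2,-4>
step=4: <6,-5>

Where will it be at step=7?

<2,-8>

The first coordinate travels 4 per step and bounces off the walls at 2 and 10.
  step 5: 6 → 10
  step 6: 10 → 6
  step 7: 6 → 2
The second coordinate changes by -1 each step: at step 7 it is -8.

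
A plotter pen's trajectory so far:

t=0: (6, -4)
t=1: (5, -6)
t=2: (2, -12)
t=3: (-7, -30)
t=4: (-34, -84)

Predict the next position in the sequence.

Consecutive displacements (-1, -2), (-3, -6), (-9, -18), (-27, -54) scale by a factor of 3 each step.
step 5: (-34, -84) + (-81, -162) → (-115, -246)

(-115, -246)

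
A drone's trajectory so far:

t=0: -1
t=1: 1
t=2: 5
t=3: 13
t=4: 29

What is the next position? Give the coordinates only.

Step-to-step displacements: +2, +4, +8, +16; each is 2× the previous.
step 5: 29 + 32 → 61

61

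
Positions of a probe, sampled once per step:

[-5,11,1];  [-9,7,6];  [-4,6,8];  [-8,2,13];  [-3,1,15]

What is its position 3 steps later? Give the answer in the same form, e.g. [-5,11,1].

[-6,-8,27]

Step-to-step displacements: [-4,-4,+5], [+5,-1,+2], [-4,-4,+5], [+5,-1,+2] — a repeating cycle of length 2.
step 5: apply [-4,-4,+5] → [-7,-3,20]
step 6: apply [+5,-1,+2] → [-2,-4,22]
step 7: apply [-4,-4,+5] → [-6,-8,27]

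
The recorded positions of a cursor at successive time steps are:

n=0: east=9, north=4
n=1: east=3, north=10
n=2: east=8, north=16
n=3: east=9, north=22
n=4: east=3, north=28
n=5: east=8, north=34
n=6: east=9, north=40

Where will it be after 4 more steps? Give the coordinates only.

east=3, north=64

East: cycles through 9, 3, 8 every 3 steps. Step 10 lands at position 1 of the cycle → 3.
North: linear, +6 per step → 64 at step 10.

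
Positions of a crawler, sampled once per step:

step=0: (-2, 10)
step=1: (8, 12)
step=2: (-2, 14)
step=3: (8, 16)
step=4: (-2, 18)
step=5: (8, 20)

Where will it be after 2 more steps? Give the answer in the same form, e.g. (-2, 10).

(8, 24)

First: cycles through -2, 8 every 2 steps. Step 7 lands at position 1 of the cycle → 8.
Second: linear, +2 per step → 24 at step 7.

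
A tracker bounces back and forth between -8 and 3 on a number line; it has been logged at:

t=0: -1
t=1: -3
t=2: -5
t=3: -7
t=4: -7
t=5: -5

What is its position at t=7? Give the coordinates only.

The value reflects between -8 and 3, moving 2 per step.
  step 6: -5 → -3
  step 7: -3 → -1

-1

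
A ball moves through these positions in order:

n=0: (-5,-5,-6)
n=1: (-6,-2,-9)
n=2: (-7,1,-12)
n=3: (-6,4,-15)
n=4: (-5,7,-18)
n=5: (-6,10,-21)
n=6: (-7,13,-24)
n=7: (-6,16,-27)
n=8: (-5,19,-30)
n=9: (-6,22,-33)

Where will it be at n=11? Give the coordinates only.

(-6,28,-39)

The first coordinate repeats the cycle [-5, -6, -7, -6] with period 4; step 11 mod 4 = 3, giving -6.
The second coordinate changes by +3 each step, so at step 11 it is -5 + 11·(3) = 28.
The third coordinate changes by -3 each step, so at step 11 it is -6 + 11·(-3) = -39.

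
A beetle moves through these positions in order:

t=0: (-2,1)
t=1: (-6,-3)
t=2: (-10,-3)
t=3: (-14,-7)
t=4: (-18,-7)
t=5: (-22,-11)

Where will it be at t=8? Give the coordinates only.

(-34,-15)

Step-to-step displacements: (-4,-4), (-4,+0), (-4,-4), (-4,+0), (-4,-4) — a repeating cycle of length 2.
step 6: apply (-4,+0) → (-26,-11)
step 7: apply (-4,-4) → (-30,-15)
step 8: apply (-4,+0) → (-34,-15)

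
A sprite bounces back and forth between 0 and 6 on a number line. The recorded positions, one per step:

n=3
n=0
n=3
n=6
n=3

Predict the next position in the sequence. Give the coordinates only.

The value reflects between 0 and 6, moving 3 per step.
  step 5: 3 → 0

n=0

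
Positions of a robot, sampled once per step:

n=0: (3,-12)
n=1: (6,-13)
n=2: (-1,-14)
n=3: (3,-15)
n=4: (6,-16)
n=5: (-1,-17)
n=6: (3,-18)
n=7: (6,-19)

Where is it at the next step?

First: cycles through 3, 6, -1 every 3 steps. Step 8 lands at position 2 of the cycle → -1.
Second: linear, -1 per step → -20 at step 8.

(-1,-20)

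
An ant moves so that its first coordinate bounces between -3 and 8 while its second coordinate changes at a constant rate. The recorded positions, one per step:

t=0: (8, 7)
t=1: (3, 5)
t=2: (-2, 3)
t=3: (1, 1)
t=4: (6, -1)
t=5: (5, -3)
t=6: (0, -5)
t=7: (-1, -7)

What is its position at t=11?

(-3, -15)

The first coordinate travels 5 per step and bounces off the walls at -3 and 8.
  step 8: -1 → 4
  step 9: 4 → 7
  step 10: 7 → 2
  step 11: 2 → -3
The second coordinate changes by -2 each step: at step 11 it is -15.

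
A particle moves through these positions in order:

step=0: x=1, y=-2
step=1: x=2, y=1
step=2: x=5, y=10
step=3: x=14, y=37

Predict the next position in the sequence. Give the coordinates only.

Step-to-step displacements: (+1,+3), (+3,+9), (+9,+27); each is 3× the previous.
step 4: x=14, y=37 + (+27,+81) → x=41, y=118

x=41, y=118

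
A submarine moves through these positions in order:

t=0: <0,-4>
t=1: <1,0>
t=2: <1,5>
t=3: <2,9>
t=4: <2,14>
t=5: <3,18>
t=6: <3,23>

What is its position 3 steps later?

<5,36>

Differencing gives <+1,+4>, <+0,+5>, <+1,+4>, <+0,+5>, <+1,+4>, <+0,+5>. This is the pattern <+1,+4>, <+0,+5> repeated.
step 7: apply <+1,+4> → <4,27>
step 8: apply <+0,+5> → <4,32>
step 9: apply <+1,+4> → <5,36>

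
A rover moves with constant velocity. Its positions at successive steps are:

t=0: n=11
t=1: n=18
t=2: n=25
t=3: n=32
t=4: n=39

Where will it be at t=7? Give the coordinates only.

n=60

Each step adds +7 to the position.
step 5: 39 + 7 → n=46
step 6: 46 + 7 → n=53
step 7: 53 + 7 → n=60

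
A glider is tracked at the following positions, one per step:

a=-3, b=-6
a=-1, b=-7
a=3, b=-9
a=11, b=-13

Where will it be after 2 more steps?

Step-to-step displacements: (+2, -1), (+4, -2), (+8, -4); each is 2× the previous.
step 4: a=11, b=-13 + (+16, -8) → a=27, b=-21
step 5: a=27, b=-21 + (+32, -16) → a=59, b=-37

a=59, b=-37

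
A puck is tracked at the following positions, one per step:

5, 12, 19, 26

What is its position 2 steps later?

The position changes by +7 every step.
step 4: 26 + 7 → 33
step 5: 33 + 7 → 40

40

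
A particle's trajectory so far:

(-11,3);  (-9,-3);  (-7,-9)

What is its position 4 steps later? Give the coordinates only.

(1,-33)

The position changes by (+2,-6) every step.
step 3: (-7,-9) + (+2,-6) → (-5,-15)
step 4: (-5,-15) + (+2,-6) → (-3,-21)
step 5: (-3,-21) + (+2,-6) → (-1,-27)
step 6: (-1,-27) + (+2,-6) → (1,-33)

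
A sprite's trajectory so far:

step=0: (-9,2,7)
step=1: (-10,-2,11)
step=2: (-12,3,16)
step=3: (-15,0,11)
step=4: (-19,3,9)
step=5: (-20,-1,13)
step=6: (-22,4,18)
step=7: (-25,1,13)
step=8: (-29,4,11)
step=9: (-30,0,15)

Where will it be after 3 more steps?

Step-to-step displacements: (-1,-4,+4), (-2,+5,+5), (-3,-3,-5), (-4,+3,-2), (-1,-4,+4), (-2,+5,+5), (-3,-3,-5), (-4,+3,-2), (-1,-4,+4) — a repeating cycle of length 4.
step 10: apply (-2,+5,+5) → (-32,5,20)
step 11: apply (-3,-3,-5) → (-35,2,15)
step 12: apply (-4,+3,-2) → (-39,5,13)

(-39,5,13)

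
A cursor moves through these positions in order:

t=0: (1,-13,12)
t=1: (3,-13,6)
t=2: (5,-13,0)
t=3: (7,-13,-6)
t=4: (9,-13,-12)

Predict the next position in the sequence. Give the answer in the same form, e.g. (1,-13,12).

Each step adds (+2,+0,-6) to the position.
step 5: (9,-13,-12) + (+2,+0,-6) → (11,-13,-18)

(11,-13,-18)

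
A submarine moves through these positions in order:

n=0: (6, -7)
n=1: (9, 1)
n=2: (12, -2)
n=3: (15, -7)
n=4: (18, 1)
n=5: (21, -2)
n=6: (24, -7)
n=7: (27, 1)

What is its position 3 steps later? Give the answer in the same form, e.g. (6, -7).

The first coordinate changes by +3 each step, so at step 10 it is 6 + 10·(3) = 36.
The second coordinate repeats the cycle [-7, 1, -2] with period 3; step 10 mod 3 = 1, giving 1.

(36, 1)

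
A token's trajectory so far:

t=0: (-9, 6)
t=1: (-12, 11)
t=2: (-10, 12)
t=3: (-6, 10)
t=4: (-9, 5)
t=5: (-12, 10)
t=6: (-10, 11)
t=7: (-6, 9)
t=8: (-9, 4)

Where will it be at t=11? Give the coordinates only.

The moves between consecutive positions are (-3, +5), (+2, +1), (+4, -2), (-3, -5), (-3, +5), (+2, +1), (+4, -2), (-3, -5); they repeat the 4-cycle [(-3, +5), (+2, +1), (+4, -2), (-3, -5)].
step 9: apply (-3, +5) → (-12, 9)
step 10: apply (+2, +1) → (-10, 10)
step 11: apply (+4, -2) → (-6, 8)

(-6, 8)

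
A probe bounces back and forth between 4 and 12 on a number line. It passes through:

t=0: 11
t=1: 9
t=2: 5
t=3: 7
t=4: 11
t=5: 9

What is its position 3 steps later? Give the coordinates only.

The value travels 4 per step and bounces off the walls at 4 and 12.
  step 6: 9 → 5
  step 7: 5 → 7
  step 8: 7 → 11

11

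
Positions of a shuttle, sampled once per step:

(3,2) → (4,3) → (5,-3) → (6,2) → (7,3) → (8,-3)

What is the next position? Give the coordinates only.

(9,2)

The first coordinate changes by +1 each step, so at step 6 it is 3 + 6·(1) = 9.
The second coordinate repeats the cycle [2, 3, -3] with period 3; step 6 mod 3 = 0, giving 2.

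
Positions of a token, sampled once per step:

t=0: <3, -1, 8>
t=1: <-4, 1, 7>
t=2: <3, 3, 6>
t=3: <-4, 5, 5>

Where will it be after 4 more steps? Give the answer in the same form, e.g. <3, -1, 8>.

First: cycles through 3, -4 every 2 steps. Step 7 lands at position 1 of the cycle → -4.
Second: linear, +2 per step → 13 at step 7.
Third: linear, -1 per step → 1 at step 7.

<-4, 13, 1>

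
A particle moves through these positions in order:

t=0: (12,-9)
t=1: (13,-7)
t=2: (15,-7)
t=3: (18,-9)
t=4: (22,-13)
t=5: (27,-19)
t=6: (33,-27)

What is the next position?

Successive displacements: (+1,+2), (+2,+0), (+3,-2), (+4,-4), (+5,-6), (+6,-8) — each changes by (+1,-2).
step 7: (33,-27) + (+7,-10) → (40,-37)

(40,-37)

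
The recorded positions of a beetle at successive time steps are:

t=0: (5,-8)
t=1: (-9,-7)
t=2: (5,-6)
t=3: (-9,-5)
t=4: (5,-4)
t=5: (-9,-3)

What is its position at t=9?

The first coordinate repeats the cycle [5, -9] with period 2; step 9 mod 2 = 1, giving -9.
The second coordinate changes by +1 each step, so at step 9 it is -8 + 9·(1) = 1.

(-9,1)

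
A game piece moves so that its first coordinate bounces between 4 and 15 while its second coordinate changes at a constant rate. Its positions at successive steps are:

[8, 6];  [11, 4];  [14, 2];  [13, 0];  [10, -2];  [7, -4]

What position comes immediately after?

The first coordinate reflects between 4 and 15, moving 3 per step.
  step 6: 7 → 4
The second coordinate changes by -2 each step: at step 6 it is -6.

[4, -6]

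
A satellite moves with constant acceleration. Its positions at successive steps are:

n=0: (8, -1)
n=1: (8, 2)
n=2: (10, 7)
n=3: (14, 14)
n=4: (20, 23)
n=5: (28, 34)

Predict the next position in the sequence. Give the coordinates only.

(38, 47)

Successive displacements: (+0, +3), (+2, +5), (+4, +7), (+6, +9), (+8, +11) — each changes by (+2, +2).
step 6: (28, 34) + (+10, +13) → (38, 47)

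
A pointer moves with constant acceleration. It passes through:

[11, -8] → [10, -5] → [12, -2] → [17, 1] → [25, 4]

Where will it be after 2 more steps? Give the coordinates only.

First differences are [-1, +3], [+2, +3], [+5, +3], [+8, +3]; their common second difference is [+3, +0] (constant acceleration).
step 5: [25, 4] + [+11, +3] → [36, 7]
step 6: [36, 7] + [+14, +3] → [50, 10]

[50, 10]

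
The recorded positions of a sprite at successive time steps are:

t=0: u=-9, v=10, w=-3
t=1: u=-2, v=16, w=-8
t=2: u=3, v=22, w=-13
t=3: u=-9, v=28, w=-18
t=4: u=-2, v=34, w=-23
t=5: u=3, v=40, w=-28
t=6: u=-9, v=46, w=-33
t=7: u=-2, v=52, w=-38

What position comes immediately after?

U: cycles through -9, -2, 3 every 3 steps. Step 8 lands at position 2 of the cycle → 3.
V: linear, +6 per step → 58 at step 8.
W: linear, -5 per step → -43 at step 8.

u=3, v=58, w=-43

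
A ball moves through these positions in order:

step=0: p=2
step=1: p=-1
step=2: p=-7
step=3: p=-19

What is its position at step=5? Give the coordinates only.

p=-91

Step-to-step displacements: -3, -6, -12; each is 2× the previous.
step 4: -19 − 24 → p=-43
step 5: -43 − 48 → p=-91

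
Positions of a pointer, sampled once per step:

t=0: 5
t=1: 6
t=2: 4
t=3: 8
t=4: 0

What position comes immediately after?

The jumps are +1, -2, +4, -8 — a geometric progression with ratio -2.
step 5: 0 + 16 → 16

16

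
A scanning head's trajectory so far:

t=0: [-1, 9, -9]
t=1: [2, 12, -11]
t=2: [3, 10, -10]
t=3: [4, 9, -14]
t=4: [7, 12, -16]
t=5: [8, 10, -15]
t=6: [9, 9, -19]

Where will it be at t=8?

[13, 10, -20]

Step-to-step displacements: [+3, +3, -2], [+1, -2, +1], [+1, -1, -4], [+3, +3, -2], [+1, -2, +1], [+1, -1, -4] — a repeating cycle of length 3.
step 7: apply [+3, +3, -2] → [12, 12, -21]
step 8: apply [+1, -2, +1] → [13, 10, -20]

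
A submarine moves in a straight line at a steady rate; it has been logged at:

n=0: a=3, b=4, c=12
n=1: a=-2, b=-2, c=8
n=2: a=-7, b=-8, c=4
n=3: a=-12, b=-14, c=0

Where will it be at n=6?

a=-27, b=-32, c=-12

The position changes by (-5, -6, -4) every step.
step 4: a=-12, b=-14, c=0 + (-5, -6, -4) → a=-17, b=-20, c=-4
step 5: a=-17, b=-20, c=-4 + (-5, -6, -4) → a=-22, b=-26, c=-8
step 6: a=-22, b=-26, c=-8 + (-5, -6, -4) → a=-27, b=-32, c=-12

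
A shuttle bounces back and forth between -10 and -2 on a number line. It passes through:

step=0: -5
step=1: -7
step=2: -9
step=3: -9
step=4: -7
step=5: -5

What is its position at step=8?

-5

The value travels 2 per step and bounces off the walls at -10 and -2.
  step 6: -5 → -3
  step 7: -3 → -3
  step 8: -3 → -5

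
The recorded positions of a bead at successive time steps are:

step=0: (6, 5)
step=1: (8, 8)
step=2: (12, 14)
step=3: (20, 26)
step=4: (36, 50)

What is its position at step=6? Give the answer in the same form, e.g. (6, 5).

(132, 194)

Step-to-step displacements: (+2, +3), (+4, +6), (+8, +12), (+16, +24); each is 2× the previous.
step 5: (36, 50) + (+32, +48) → (68, 98)
step 6: (68, 98) + (+64, +96) → (132, 194)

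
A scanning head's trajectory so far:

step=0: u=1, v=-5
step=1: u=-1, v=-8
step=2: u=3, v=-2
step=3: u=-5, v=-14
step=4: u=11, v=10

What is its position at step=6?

The jumps are (-2,-3), (+4,+6), (-8,-12), (+16,+24) — a geometric progression with ratio -2.
step 5: u=11, v=10 + (-32,-48) → u=-21, v=-38
step 6: u=-21, v=-38 + (+64,+96) → u=43, v=58

u=43, v=58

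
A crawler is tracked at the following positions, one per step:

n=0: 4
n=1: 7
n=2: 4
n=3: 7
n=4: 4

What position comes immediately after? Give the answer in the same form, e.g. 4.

Consecutive displacements +3, -3, +3, -3 scale by a factor of -1 each step.
step 5: 4 + 3 → 7

7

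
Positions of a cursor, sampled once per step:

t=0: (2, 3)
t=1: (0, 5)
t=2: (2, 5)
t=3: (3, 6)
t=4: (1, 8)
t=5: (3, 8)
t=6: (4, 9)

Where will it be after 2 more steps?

Step-to-step displacements: (-2, +2), (+2, +0), (+1, +1), (-2, +2), (+2, +0), (+1, +1) — a repeating cycle of length 3.
step 7: apply (-2, +2) → (2, 11)
step 8: apply (+2, +0) → (4, 11)

(4, 11)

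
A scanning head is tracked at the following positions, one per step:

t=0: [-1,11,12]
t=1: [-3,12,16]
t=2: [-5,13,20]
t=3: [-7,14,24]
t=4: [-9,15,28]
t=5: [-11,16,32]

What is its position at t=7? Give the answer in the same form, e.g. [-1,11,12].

[-15,18,40]

The position changes by [-2,+1,+4] every step.
step 6: [-11,16,32] + [-2,+1,+4] → [-13,17,36]
step 7: [-13,17,36] + [-2,+1,+4] → [-15,18,40]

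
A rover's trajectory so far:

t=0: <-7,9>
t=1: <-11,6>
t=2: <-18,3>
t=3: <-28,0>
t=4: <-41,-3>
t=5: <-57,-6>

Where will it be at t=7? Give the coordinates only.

<-98,-12>

Taking differences between consecutive positions: <-4,-3>, <-7,-3>, <-10,-3>, <-13,-3>, <-16,-3>. These grow by <-3,+0> each step.
step 6: <-57,-6> + <-19,-3> → <-76,-9>
step 7: <-76,-9> + <-22,-3> → <-98,-12>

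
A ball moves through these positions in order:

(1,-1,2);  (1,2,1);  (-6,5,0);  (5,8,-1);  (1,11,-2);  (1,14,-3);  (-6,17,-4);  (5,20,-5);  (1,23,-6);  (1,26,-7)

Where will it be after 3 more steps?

(1,35,-10)

First: cycles through 1, 1, -6, 5 every 4 steps. Step 12 lands at position 0 of the cycle → 1.
Second: linear, +3 per step → 35 at step 12.
Third: linear, -1 per step → -10 at step 12.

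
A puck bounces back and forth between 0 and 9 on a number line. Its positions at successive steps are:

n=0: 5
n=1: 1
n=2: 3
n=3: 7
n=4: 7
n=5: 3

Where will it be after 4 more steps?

The value reflects between 0 and 9, moving 4 per step.
  step 6: 3 → 1
  step 7: 1 → 5
  step 8: 5 → 9
  step 9: 9 → 5

5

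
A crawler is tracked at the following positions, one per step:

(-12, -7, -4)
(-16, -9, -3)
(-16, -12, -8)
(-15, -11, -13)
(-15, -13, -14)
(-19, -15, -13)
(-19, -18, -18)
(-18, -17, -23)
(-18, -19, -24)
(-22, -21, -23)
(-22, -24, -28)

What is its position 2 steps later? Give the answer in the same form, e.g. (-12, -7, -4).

Differencing gives (-4, -2, +1), (+0, -3, -5), (+1, +1, -5), (+0, -2, -1), (-4, -2, +1), (+0, -3, -5), (+1, +1, -5), (+0, -2, -1), (-4, -2, +1), (+0, -3, -5). This is the pattern (-4, -2, +1), (+0, -3, -5), (+1, +1, -5), (+0, -2, -1) repeated.
step 11: apply (+1, +1, -5) → (-21, -23, -33)
step 12: apply (+0, -2, -1) → (-21, -25, -34)

(-21, -25, -34)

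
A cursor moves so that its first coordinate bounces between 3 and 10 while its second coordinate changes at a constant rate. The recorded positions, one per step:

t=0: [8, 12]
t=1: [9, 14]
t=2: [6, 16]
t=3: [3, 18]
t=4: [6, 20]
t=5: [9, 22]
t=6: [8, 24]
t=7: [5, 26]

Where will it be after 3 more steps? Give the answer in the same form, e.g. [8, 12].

The first coordinate reflects between 3 and 10, moving 3 per step.
  step 8: 5 → 4
  step 9: 4 → 7
  step 10: 7 → 10
The second coordinate changes by +2 each step: at step 10 it is 32.

[10, 32]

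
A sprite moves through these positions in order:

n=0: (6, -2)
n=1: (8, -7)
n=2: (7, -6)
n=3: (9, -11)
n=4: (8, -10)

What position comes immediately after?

(10, -15)

The moves between consecutive positions are (+2, -5), (-1, +1), (+2, -5), (-1, +1); they repeat the 2-cycle [(+2, -5), (-1, +1)].
step 5: apply (+2, -5) → (10, -15)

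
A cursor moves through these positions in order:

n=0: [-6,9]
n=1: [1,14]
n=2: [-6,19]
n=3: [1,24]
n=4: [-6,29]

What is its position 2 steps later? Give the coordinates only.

[-6,39]

First: cycles through -6, 1 every 2 steps. Step 6 lands at position 0 of the cycle → -6.
Second: linear, +5 per step → 39 at step 6.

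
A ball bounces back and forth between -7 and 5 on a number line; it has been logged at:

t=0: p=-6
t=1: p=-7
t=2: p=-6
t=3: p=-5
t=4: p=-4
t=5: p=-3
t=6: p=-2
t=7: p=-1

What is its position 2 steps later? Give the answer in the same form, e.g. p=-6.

The value travels 1 per step and bounces off the walls at -7 and 5.
  step 8: -1 → 0
  step 9: 0 → 1

p=1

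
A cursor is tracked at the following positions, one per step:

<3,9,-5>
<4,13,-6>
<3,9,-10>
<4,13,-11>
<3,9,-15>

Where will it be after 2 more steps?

The moves between consecutive positions are <+1,+4,-1>, <-1,-4,-4>, <+1,+4,-1>, <-1,-4,-4>; they repeat the 2-cycle [<+1,+4,-1>, <-1,-4,-4>].
step 5: apply <+1,+4,-1> → <4,13,-16>
step 6: apply <-1,-4,-4> → <3,9,-20>

<3,9,-20>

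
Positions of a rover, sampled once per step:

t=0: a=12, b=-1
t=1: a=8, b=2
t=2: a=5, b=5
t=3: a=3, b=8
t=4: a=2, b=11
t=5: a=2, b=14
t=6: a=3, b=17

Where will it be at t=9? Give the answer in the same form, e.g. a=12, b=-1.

Taking differences between consecutive positions: (-4,+3), (-3,+3), (-2,+3), (-1,+3), (+0,+3), (+1,+3). These grow by (+1,+0) each step.
step 7: a=3, b=17 + (+2,+3) → a=5, b=20
step 8: a=5, b=20 + (+3,+3) → a=8, b=23
step 9: a=8, b=23 + (+4,+3) → a=12, b=26

a=12, b=26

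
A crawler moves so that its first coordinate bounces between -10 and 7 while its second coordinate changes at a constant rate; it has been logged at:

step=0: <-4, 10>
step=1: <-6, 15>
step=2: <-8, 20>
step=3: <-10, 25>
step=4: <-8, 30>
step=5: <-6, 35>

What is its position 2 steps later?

<-2, 45>

The first coordinate reflects between -10 and 7, moving 2 per step.
  step 6: -6 → -4
  step 7: -4 → -2
The second coordinate changes by +5 each step: at step 7 it is 45.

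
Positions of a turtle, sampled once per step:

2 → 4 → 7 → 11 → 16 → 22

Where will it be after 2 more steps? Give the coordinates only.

First differences are +2, +3, +4, +5, +6; their common second difference is +1 (constant acceleration).
step 6: 22 + 7 → 29
step 7: 29 + 8 → 37

37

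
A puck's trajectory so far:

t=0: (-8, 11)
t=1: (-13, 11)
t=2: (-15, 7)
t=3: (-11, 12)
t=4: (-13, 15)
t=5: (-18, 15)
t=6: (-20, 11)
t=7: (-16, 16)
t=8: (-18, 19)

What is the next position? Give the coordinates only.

Step-to-step displacements: (-5, +0), (-2, -4), (+4, +5), (-2, +3), (-5, +0), (-2, -4), (+4, +5), (-2, +3) — a repeating cycle of length 4.
step 9: apply (-5, +0) → (-23, 19)

(-23, 19)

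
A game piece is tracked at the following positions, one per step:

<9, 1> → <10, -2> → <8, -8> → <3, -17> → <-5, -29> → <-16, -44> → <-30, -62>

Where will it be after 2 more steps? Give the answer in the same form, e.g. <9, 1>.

<-67, -107>

Taking differences between consecutive positions: <+1, -3>, <-2, -6>, <-5, -9>, <-8, -12>, <-11, -15>, <-14, -18>. These grow by <-3, -3> each step.
step 7: <-30, -62> + <-17, -21> → <-47, -83>
step 8: <-47, -83> + <-20, -24> → <-67, -107>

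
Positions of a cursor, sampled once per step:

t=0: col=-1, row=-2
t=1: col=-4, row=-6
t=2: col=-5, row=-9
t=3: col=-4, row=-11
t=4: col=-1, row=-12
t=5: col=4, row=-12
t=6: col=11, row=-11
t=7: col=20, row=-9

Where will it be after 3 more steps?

First differences are (-3, -4), (-1, -3), (+1, -2), (+3, -1), (+5, +0), (+7, +1), (+9, +2); their common second difference is (+2, +1) (constant acceleration).
step 8: col=20, row=-9 + (+11, +3) → col=31, row=-6
step 9: col=31, row=-6 + (+13, +4) → col=44, row=-2
step 10: col=44, row=-2 + (+15, +5) → col=59, row=3

col=59, row=3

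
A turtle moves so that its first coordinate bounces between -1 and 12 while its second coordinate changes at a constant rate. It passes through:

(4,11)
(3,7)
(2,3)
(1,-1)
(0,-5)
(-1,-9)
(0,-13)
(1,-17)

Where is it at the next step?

The first coordinate travels 1 per step and bounces off the walls at -1 and 12.
  step 8: 1 → 2
The second coordinate changes by -4 each step: at step 8 it is -21.

(2,-21)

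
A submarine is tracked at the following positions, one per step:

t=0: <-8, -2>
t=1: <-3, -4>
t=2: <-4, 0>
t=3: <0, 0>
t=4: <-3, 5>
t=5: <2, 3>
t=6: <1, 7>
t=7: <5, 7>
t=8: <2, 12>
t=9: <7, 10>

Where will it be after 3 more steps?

<7, 19>

The moves between consecutive positions are <+5, -2>, <-1, +4>, <+4, +0>, <-3, +5>, <+5, -2>, <-1, +4>, <+4, +0>, <-3, +5>, <+5, -2>; they repeat the 4-cycle [<+5, -2>, <-1, +4>, <+4, +0>, <-3, +5>].
step 10: apply <-1, +4> → <6, 14>
step 11: apply <+4, +0> → <10, 14>
step 12: apply <-3, +5> → <7, 19>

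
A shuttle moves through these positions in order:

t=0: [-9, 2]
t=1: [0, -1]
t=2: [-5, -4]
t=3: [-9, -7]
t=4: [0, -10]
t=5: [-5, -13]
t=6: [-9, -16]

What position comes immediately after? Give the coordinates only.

[0, -19]

The first coordinate repeats the cycle [-9, 0, -5] with period 3; step 7 mod 3 = 1, giving 0.
The second coordinate changes by -3 each step, so at step 7 it is 2 + 7·(-3) = -19.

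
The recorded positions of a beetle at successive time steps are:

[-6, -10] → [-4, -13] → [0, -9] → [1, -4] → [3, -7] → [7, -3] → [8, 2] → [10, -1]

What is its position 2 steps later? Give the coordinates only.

Differencing gives [+2, -3], [+4, +4], [+1, +5], [+2, -3], [+4, +4], [+1, +5], [+2, -3]. This is the pattern [+2, -3], [+4, +4], [+1, +5] repeated.
step 8: apply [+4, +4] → [14, 3]
step 9: apply [+1, +5] → [15, 8]

[15, 8]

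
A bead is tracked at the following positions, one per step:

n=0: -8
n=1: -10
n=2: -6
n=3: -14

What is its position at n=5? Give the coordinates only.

-30

The jumps are -2, +4, -8 — a geometric progression with ratio -2.
step 4: -14 + 16 → 2
step 5: 2 − 32 → -30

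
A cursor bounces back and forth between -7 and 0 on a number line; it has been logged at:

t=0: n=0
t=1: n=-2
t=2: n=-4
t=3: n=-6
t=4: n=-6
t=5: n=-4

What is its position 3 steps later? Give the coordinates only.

n=-2

The value travels 2 per step and bounces off the walls at -7 and 0.
  step 6: -4 → -2
  step 7: -2 → 0
  step 8: 0 → -2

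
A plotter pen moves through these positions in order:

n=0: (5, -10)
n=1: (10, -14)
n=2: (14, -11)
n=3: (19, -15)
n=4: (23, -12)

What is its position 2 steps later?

(32, -13)

Step-to-step displacements: (+5, -4), (+4, +3), (+5, -4), (+4, +3) — a repeating cycle of length 2.
step 5: apply (+5, -4) → (28, -16)
step 6: apply (+4, +3) → (32, -13)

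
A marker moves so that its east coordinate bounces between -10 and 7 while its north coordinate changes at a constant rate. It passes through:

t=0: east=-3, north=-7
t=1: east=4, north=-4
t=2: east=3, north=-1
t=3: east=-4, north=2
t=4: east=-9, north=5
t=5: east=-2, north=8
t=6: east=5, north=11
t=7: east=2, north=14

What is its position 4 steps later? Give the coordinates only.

east=6, north=26

The east coordinate reflects between -10 and 7, moving 7 per step.
  step 8: 2 → -5
  step 9: -5 → -8
  step 10: -8 → -1
  step 11: -1 → 6
The north coordinate changes by +3 each step: at step 11 it is 26.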